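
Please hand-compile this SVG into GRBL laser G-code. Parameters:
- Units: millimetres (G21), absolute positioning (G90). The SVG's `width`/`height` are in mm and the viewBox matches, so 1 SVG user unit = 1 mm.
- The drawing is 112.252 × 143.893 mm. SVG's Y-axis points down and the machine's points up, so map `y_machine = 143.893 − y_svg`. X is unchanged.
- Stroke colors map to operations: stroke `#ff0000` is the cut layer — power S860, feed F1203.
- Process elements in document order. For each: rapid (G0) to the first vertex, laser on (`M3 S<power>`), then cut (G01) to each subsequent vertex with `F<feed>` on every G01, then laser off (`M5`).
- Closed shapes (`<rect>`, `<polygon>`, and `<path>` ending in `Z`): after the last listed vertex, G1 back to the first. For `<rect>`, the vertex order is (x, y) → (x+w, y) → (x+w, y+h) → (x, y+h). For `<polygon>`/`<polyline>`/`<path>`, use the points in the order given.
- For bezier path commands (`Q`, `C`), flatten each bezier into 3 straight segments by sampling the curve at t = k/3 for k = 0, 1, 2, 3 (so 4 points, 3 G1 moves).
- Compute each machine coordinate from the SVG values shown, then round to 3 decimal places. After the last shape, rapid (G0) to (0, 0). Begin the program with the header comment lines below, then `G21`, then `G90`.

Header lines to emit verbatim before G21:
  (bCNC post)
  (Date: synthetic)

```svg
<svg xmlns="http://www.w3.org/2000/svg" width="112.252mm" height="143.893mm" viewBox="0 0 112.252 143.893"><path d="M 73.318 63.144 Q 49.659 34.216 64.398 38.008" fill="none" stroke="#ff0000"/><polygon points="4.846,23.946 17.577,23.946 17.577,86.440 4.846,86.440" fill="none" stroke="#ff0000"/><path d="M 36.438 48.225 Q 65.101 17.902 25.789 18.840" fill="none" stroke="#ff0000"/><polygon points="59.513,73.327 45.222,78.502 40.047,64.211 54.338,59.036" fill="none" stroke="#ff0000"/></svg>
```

(bCNC post)
(Date: synthetic)
G21
G90
G0 X73.318 Y80.749
M3 S860
G01 X61.812 Y96.399 F1203
G01 X58.838 Y104.777 F1203
G01 X64.398 Y105.885 F1203
M5
G0 X4.846 Y119.947
M3 S860
G01 X17.577 Y119.947 F1203
G01 X17.577 Y57.453 F1203
G01 X4.846 Y57.453 F1203
G01 X4.846 Y119.947 F1203
M5
G0 X36.438 Y95.668
M3 S860
G01 X47.994 Y112.410 F1203
G01 X44.444 Y122.205 F1203
G01 X25.789 Y125.053 F1203
M5
G0 X59.513 Y70.566
M3 S860
G01 X45.222 Y65.391 F1203
G01 X40.047 Y79.682 F1203
G01 X54.338 Y84.857 F1203
G01 X59.513 Y70.566 F1203
M5
G0 X0.000 Y0.000

viewBox `0 0 112.252 143.893` with mm width/height → 1 unit = 1 mm. Flip: y_m = 143.893 − y_svg.

**Shape 1** — `<path>` quadratic bezier, stroke `#ff0000` → cut (S860, F1203). Control points (SVG): P0=(73.318,63.144), P1=(49.659,34.216), P2=(64.398,38.008); sampled at t=k/3. Machine vertices: (73.318,80.749) → (61.812,96.399) → (58.838,104.777) → (64.398,105.885). Open path.

**Shape 2** — `<polygon>` rectangle, stroke `#ff0000` → cut (S860, F1203). Machine vertices: (4.846,119.947) → (17.577,119.947) → (17.577,57.453) → (4.846,57.453) → (4.846,119.947). Closed: final G1 returns to the first vertex.

**Shape 3** — `<path>` quadratic bezier, stroke `#ff0000` → cut (S860, F1203). Control points (SVG): P0=(36.438,48.225), P1=(65.101,17.902), P2=(25.789,18.840); sampled at t=k/3. Machine vertices: (36.438,95.668) → (47.994,112.410) → (44.444,122.205) → (25.789,125.053). Open path.

**Shape 4** — `<polygon>` regular polygon, stroke `#ff0000` → cut (S860, F1203). Machine vertices: (59.513,70.566) → (45.222,65.391) → (40.047,79.682) → (54.338,84.857) → (59.513,70.566). Closed: final G1 returns to the first vertex.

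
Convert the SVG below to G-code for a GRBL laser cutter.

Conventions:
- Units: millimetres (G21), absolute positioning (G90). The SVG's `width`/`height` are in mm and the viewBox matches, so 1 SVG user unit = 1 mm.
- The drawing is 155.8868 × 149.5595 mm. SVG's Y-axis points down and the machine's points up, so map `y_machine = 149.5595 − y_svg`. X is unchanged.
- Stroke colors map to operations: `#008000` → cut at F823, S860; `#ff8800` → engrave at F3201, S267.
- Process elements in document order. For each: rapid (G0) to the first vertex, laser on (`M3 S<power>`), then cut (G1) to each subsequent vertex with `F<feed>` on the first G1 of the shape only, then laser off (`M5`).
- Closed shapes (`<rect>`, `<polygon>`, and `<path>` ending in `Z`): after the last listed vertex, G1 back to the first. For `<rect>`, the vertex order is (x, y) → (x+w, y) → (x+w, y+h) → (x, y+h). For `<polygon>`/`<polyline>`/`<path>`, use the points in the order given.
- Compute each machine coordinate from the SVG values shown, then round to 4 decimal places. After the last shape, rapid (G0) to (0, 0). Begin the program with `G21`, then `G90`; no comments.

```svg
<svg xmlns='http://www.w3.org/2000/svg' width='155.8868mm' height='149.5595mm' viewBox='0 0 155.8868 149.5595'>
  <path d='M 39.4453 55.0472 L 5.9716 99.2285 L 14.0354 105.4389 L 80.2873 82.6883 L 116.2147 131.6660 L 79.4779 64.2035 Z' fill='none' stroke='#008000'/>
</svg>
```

G21
G90
G0 X39.4453 Y94.5123
M3 S860
G1 X5.9716 Y50.3310 F823
G1 X14.0354 Y44.1206
G1 X80.2873 Y66.8712
G1 X116.2147 Y17.8935
G1 X79.4779 Y85.3560
G1 X39.4453 Y94.5123
M5
G0 X0.0000 Y0.0000

1 u = 1 mm; y_m = 149.5595 − y.

[1] `<path>` closed polygon, #008000→cut S860 F823: (39.4453,94.5123) → (5.9716,50.3310) → (14.0354,44.1206) → (80.2873,66.8712) → (116.2147,17.8935) → (79.4779,85.3560) → (39.4453,94.5123) (closed)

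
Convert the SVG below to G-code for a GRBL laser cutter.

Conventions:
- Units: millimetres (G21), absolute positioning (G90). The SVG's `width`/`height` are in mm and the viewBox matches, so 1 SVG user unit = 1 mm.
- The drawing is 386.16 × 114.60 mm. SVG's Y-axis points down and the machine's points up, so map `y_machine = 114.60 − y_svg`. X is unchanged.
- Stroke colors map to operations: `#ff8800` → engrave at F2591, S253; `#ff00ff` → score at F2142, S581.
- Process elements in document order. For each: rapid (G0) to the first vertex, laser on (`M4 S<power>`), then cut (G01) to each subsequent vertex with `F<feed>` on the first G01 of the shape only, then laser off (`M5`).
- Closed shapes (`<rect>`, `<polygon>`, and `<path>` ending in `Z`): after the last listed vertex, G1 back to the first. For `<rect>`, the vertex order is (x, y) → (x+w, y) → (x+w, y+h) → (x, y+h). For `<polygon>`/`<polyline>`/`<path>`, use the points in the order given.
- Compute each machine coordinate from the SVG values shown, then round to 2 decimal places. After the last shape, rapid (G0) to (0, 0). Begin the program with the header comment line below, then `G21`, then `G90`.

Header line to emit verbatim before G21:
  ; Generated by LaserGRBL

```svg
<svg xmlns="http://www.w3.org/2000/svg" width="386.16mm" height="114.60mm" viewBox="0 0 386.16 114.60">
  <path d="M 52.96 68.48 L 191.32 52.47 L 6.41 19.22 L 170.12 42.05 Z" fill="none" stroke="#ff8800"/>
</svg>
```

Since the viewBox matches the mm dimensions, user units are millimetres directly. The only transform is the Y-flip y_m = 114.60 − y_svg.

Shape 1 is a closed polygon drawn with `<path>`. Its stroke #ff8800 means engrave at S253, F2591. After flipping Y the toolpath is (52.96,46.12) → (191.32,62.13) → (6.41,95.38) → (170.12,72.55) → (52.96,46.12), returning to the start.

; Generated by LaserGRBL
G21
G90
G0 X52.96 Y46.12
M4 S253
G01 X191.32 Y62.13 F2591
G01 X6.41 Y95.38
G01 X170.12 Y72.55
G01 X52.96 Y46.12
M5
G0 X0.00 Y0.00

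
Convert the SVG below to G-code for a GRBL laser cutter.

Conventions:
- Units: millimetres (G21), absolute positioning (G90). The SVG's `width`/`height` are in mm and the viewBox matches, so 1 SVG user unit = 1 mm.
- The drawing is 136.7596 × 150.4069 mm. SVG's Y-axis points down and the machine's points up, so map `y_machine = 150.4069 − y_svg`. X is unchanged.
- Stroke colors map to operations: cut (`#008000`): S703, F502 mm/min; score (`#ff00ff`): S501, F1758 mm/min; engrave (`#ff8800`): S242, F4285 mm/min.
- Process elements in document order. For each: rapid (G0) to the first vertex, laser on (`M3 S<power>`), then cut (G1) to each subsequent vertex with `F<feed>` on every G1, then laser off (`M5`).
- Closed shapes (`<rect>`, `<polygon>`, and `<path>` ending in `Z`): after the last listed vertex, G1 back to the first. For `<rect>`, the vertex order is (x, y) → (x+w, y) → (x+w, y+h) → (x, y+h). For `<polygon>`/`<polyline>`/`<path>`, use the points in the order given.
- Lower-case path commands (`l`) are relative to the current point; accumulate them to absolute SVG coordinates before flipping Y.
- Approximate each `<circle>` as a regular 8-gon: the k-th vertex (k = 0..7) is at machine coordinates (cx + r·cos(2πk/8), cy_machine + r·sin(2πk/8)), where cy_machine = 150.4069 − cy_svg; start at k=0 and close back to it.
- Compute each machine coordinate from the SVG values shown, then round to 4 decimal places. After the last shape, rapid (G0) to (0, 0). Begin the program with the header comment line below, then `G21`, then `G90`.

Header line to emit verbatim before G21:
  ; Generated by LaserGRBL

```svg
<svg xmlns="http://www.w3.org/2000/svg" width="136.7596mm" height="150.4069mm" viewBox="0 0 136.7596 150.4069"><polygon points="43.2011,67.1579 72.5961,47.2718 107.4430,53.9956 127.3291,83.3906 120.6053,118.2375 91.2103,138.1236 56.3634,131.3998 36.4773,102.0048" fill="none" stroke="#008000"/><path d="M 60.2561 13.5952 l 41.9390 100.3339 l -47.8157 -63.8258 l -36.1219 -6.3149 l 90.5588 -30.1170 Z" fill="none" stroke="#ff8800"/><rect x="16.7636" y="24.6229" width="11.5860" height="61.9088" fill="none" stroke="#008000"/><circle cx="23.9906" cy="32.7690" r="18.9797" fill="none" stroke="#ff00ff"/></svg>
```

Since the viewBox matches the mm dimensions, user units are millimetres directly. The only transform is the Y-flip y_m = 150.4069 − y_svg.

Shape 1 is a regular polygon drawn with `<polygon>`. Its stroke #008000 means cut at S703, F502. After flipping Y the toolpath is (43.2011,83.2490) → (72.5961,103.1351) → (107.4430,96.4113) → (127.3291,67.0163) → (120.6053,32.1694) → (91.2103,12.2833) → (56.3634,19.0071) → (36.4773,48.4021) → (43.2011,83.2490), returning to the start.

Shape 2 is a closed polygon drawn with `<path>`. Its stroke #ff8800 means engrave at S242, F4285. After flipping Y the toolpath is (60.2561,136.8117) → (102.1951,36.4778) → (54.3794,100.3036) → (18.2575,106.6185) → (108.8163,136.7355) → (60.2561,136.8117), returning to the start.

Shape 3 is a rectangle drawn with `<rect>`. Its stroke #008000 means cut at S703, F502. After flipping Y the toolpath is (16.7636,125.7840) → (28.3496,125.7840) → (28.3496,63.8752) → (16.7636,63.8752) → (16.7636,125.7840), returning to the start.

Shape 4 is a circle drawn with `<circle>`. Its stroke #ff00ff means score at S501, F1758. After flipping Y the toolpath is (42.9703,117.6379) → (37.4113,131.0586) → (23.9906,136.6176) → (10.5699,131.0586) → (5.0109,117.6379) → (10.5699,104.2172) → (23.9906,98.6582) → (37.4113,104.2172) → (42.9703,117.6379), returning to the start.

; Generated by LaserGRBL
G21
G90
G0 X43.2011 Y83.2490
M3 S703
G1 X72.5961 Y103.1351 F502
G1 X107.4430 Y96.4113 F502
G1 X127.3291 Y67.0163 F502
G1 X120.6053 Y32.1694 F502
G1 X91.2103 Y12.2833 F502
G1 X56.3634 Y19.0071 F502
G1 X36.4773 Y48.4021 F502
G1 X43.2011 Y83.2490 F502
M5
G0 X60.2561 Y136.8117
M3 S242
G1 X102.1951 Y36.4778 F4285
G1 X54.3794 Y100.3036 F4285
G1 X18.2575 Y106.6185 F4285
G1 X108.8163 Y136.7355 F4285
G1 X60.2561 Y136.8117 F4285
M5
G0 X16.7636 Y125.7840
M3 S703
G1 X28.3496 Y125.7840 F502
G1 X28.3496 Y63.8752 F502
G1 X16.7636 Y63.8752 F502
G1 X16.7636 Y125.7840 F502
M5
G0 X42.9703 Y117.6379
M3 S501
G1 X37.4113 Y131.0586 F1758
G1 X23.9906 Y136.6176 F1758
G1 X10.5699 Y131.0586 F1758
G1 X5.0109 Y117.6379 F1758
G1 X10.5699 Y104.2172 F1758
G1 X23.9906 Y98.6582 F1758
G1 X37.4113 Y104.2172 F1758
G1 X42.9703 Y117.6379 F1758
M5
G0 X0.0000 Y0.0000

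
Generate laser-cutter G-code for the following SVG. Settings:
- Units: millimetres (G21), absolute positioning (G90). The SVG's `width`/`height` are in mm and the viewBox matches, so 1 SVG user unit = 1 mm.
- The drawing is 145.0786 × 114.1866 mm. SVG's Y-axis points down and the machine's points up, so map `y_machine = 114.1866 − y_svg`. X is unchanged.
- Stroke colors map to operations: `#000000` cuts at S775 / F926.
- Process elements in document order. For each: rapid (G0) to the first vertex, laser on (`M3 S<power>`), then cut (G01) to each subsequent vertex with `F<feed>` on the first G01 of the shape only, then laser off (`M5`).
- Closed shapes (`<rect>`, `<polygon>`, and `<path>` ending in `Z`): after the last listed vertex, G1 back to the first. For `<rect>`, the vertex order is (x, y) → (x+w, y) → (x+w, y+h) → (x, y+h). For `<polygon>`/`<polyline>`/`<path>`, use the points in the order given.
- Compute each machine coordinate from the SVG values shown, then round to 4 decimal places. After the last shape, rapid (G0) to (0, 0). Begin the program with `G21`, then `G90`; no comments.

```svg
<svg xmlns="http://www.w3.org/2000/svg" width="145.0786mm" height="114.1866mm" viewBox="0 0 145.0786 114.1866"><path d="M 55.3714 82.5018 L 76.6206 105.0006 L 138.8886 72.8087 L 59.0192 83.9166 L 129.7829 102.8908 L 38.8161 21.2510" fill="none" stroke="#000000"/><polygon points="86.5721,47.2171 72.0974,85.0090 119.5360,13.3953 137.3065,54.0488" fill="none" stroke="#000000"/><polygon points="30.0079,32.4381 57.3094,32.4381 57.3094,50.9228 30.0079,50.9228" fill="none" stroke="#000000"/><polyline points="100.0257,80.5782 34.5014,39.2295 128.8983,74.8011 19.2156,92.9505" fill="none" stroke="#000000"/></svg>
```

Since the viewBox matches the mm dimensions, user units are millimetres directly. The only transform is the Y-flip y_m = 114.1866 − y_svg.

Shape 1 is a open polyline drawn with `<path>`. Its stroke #000000 means cut at S775, F926. After flipping Y the toolpath is (55.3714,31.6848) → (76.6206,9.1860) → (138.8886,41.3779) → (59.0192,30.2700) → (129.7829,11.2958) → (38.8161,92.9356).

Shape 2 is a closed polygon drawn with `<polygon>`. Its stroke #000000 means cut at S775, F926. After flipping Y the toolpath is (86.5721,66.9695) → (72.0974,29.1776) → (119.5360,100.7913) → (137.3065,60.1378) → (86.5721,66.9695), returning to the start.

Shape 3 is a rectangle drawn with `<polygon>`. Its stroke #000000 means cut at S775, F926. After flipping Y the toolpath is (30.0079,81.7485) → (57.3094,81.7485) → (57.3094,63.2638) → (30.0079,63.2638) → (30.0079,81.7485), returning to the start.

Shape 4 is a open polyline drawn with `<polyline>`. Its stroke #000000 means cut at S775, F926. After flipping Y the toolpath is (100.0257,33.6084) → (34.5014,74.9571) → (128.8983,39.3855) → (19.2156,21.2361).

G21
G90
G0 X55.3714 Y31.6848
M3 S775
G01 X76.6206 Y9.1860 F926
G01 X138.8886 Y41.3779
G01 X59.0192 Y30.2700
G01 X129.7829 Y11.2958
G01 X38.8161 Y92.9356
M5
G0 X86.5721 Y66.9695
M3 S775
G01 X72.0974 Y29.1776 F926
G01 X119.5360 Y100.7913
G01 X137.3065 Y60.1378
G01 X86.5721 Y66.9695
M5
G0 X30.0079 Y81.7485
M3 S775
G01 X57.3094 Y81.7485 F926
G01 X57.3094 Y63.2638
G01 X30.0079 Y63.2638
G01 X30.0079 Y81.7485
M5
G0 X100.0257 Y33.6084
M3 S775
G01 X34.5014 Y74.9571 F926
G01 X128.8983 Y39.3855
G01 X19.2156 Y21.2361
M5
G0 X0.0000 Y0.0000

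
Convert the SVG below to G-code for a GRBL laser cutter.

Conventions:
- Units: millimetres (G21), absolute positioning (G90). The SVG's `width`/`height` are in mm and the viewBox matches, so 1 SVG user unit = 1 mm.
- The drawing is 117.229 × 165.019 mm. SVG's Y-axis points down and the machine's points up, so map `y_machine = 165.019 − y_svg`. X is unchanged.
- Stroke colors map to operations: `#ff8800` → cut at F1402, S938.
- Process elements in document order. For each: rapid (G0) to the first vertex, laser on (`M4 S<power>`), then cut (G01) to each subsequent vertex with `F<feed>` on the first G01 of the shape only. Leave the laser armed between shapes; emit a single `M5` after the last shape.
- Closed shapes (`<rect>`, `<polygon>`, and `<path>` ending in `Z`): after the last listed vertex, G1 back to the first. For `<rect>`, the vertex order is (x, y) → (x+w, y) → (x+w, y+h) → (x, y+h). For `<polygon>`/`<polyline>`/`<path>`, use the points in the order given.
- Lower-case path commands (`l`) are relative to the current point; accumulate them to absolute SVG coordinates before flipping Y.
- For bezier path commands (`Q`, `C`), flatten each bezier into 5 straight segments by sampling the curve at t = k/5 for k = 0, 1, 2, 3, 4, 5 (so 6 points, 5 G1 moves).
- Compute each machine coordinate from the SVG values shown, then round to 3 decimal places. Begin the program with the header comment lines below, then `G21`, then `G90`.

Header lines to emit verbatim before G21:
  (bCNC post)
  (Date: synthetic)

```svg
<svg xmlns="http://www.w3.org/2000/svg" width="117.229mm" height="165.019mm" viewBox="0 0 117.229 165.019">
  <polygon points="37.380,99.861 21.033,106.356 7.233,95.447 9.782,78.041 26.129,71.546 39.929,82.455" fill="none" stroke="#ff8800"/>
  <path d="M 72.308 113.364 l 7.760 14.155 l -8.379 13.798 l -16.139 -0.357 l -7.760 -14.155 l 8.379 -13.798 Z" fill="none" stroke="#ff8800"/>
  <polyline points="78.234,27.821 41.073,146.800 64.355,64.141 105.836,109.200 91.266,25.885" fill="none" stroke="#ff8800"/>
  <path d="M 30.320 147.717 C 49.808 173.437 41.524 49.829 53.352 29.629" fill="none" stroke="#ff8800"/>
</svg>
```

(bCNC post)
(Date: synthetic)
G21
G90
G0 X37.380 Y65.158
M4 S938
G01 X21.033 Y58.663 F1402
G01 X7.233 Y69.572
G01 X9.782 Y86.978
G01 X26.129 Y93.473
G01 X39.929 Y82.564
G01 X37.380 Y65.158
G0 X72.308 Y51.655
M4 S938
G01 X80.068 Y37.500 F1402
G01 X71.689 Y23.702
G01 X55.550 Y24.059
G01 X47.790 Y38.214
G01 X56.169 Y52.012
G01 X72.308 Y51.655
G0 X78.234 Y137.198
M4 S938
G01 X41.073 Y18.219 F1402
G01 X64.355 Y100.878
G01 X105.836 Y55.819
G01 X91.266 Y139.134
G0 X30.320 Y17.302
M4 S938
G01 X39.063 Y17.767 F1402
G01 X43.440 Y41.940
G01 X45.748 Y77.689
G01 X48.286 Y112.883
G01 X53.352 Y135.390
M5

1 u = 1 mm; y_m = 165.019 − y.

[1] `<polygon>` regular polygon, #ff8800→cut S938 F1402: (37.380,65.158) → (21.033,58.663) → (7.233,69.572) → (9.782,86.978) → (26.129,93.473) → (39.929,82.564) → (37.380,65.158) (closed)

[2] `<path>` regular polygon, #ff8800→cut S938 F1402: (72.308,51.655) → (80.068,37.500) → (71.689,23.702) → (55.550,24.059) → (47.790,38.214) → (56.169,52.012) → (72.308,51.655) (closed)

[3] `<polyline>` open polyline, #ff8800→cut S938 F1402: (78.234,137.198) → (41.073,18.219) → (64.355,100.878) → (105.836,55.819) → (91.266,139.134)

[4] `<path>` cubic bezier, #ff8800→cut S938 F1402: (30.320,17.302) → (39.063,17.767) → (43.440,41.940) → (45.748,77.689) → (48.286,112.883) → (53.352,135.390)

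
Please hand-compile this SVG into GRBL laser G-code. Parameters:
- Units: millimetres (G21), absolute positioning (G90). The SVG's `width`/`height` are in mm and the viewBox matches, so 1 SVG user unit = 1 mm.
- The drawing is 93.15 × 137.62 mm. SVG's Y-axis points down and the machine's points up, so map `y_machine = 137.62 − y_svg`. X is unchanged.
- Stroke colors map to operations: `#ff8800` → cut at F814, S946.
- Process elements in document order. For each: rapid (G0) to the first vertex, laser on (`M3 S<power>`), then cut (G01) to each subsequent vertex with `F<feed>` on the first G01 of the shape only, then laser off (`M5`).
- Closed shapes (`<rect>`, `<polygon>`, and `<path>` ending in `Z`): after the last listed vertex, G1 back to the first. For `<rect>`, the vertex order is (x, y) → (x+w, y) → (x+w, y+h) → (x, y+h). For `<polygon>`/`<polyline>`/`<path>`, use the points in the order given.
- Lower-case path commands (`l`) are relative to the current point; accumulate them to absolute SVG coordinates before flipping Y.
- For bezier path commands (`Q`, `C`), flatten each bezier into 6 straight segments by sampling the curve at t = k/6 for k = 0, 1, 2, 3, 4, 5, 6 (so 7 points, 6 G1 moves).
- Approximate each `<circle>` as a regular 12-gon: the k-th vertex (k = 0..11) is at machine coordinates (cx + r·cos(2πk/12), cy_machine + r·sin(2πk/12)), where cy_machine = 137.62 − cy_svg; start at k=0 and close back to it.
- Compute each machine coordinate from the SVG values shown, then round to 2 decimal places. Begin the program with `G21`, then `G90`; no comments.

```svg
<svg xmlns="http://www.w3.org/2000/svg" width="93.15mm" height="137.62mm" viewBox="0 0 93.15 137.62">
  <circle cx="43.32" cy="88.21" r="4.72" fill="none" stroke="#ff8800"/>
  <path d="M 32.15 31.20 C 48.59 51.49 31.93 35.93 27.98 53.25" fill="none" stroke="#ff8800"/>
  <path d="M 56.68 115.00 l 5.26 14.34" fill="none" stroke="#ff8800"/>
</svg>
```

1 u = 1 mm; y_m = 137.62 − y.

[1] `<circle>` circle, #ff8800→cut S946 F814: (48.04,49.41) → (47.41,51.77) → (45.68,53.50) → (43.32,54.13) → (40.96,53.50) → (39.23,51.77) → (38.60,49.41) → (39.23,47.05) → (40.96,45.32) → (43.32,44.69) → (45.68,45.32) → (47.41,47.05) → (48.04,49.41) (closed)

[2] `<path>` cubic bezier, #ff8800→cut S946 F814: (32.15,106.42) → (37.82,98.94) → (39.25,95.53) → (37.71,94.28) → (34.47,93.28) → (30.80,90.61) → (27.98,84.37)

[3] `<path>` line segment, #ff8800→cut S946 F814: (56.68,22.62) → (61.94,8.28)

G21
G90
G0 X48.04 Y49.41
M3 S946
G01 X47.41 Y51.77 F814
G01 X45.68 Y53.50
G01 X43.32 Y54.13
G01 X40.96 Y53.50
G01 X39.23 Y51.77
G01 X38.60 Y49.41
G01 X39.23 Y47.05
G01 X40.96 Y45.32
G01 X43.32 Y44.69
G01 X45.68 Y45.32
G01 X47.41 Y47.05
G01 X48.04 Y49.41
M5
G0 X32.15 Y106.42
M3 S946
G01 X37.82 Y98.94 F814
G01 X39.25 Y95.53
G01 X37.71 Y94.28
G01 X34.47 Y93.28
G01 X30.80 Y90.61
G01 X27.98 Y84.37
M5
G0 X56.68 Y22.62
M3 S946
G01 X61.94 Y8.28 F814
M5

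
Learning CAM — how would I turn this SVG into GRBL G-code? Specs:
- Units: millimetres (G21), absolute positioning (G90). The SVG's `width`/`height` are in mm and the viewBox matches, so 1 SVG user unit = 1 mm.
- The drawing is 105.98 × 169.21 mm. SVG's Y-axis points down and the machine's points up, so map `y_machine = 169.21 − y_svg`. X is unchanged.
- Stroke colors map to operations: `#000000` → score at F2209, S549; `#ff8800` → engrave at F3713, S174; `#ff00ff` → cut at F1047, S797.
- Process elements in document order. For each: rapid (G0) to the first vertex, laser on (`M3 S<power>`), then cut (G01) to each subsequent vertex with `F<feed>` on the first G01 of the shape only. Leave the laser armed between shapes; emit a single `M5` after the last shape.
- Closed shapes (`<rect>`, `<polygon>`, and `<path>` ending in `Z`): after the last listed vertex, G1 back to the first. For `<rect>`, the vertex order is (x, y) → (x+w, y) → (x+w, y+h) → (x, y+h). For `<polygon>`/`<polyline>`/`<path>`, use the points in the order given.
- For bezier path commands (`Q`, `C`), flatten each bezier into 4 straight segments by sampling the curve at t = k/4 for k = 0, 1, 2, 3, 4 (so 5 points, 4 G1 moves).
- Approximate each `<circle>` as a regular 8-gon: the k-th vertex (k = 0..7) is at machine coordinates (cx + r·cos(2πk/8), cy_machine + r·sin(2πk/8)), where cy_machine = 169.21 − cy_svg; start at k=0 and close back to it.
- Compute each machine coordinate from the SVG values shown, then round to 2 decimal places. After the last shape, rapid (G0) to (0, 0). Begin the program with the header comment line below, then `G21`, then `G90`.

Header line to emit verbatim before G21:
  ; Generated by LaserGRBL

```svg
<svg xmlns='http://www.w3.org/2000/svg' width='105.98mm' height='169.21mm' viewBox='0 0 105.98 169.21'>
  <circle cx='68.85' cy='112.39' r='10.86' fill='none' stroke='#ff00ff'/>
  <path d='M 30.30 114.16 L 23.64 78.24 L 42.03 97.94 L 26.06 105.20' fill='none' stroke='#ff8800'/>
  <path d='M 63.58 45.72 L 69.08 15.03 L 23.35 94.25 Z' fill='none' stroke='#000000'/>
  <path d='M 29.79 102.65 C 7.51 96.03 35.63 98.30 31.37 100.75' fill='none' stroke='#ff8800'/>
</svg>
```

; Generated by LaserGRBL
G21
G90
G0 X79.71 Y56.82
M3 S797
G01 X76.53 Y64.50 F1047
G01 X68.85 Y67.68
G01 X61.17 Y64.50
G01 X57.99 Y56.82
G01 X61.17 Y49.14
G01 X68.85 Y45.96
G01 X76.53 Y49.14
G01 X79.71 Y56.82
G0 X30.30 Y55.05
M3 S174
G01 X23.64 Y90.97 F3713
G01 X42.03 Y71.27
G01 X26.06 Y64.01
G0 X63.58 Y123.49
M3 S549
G01 X69.08 Y154.18 F2209
G01 X23.35 Y74.96
G01 X63.58 Y123.49
G0 X29.79 Y66.56
M3 S174
G01 X21.24 Y69.99 F3713
G01 X23.82 Y70.91
G01 X29.79 Y70.13
G01 X31.37 Y68.46
M5
G0 X0.00 Y0.00

1 u = 1 mm; y_m = 169.21 − y.

[1] `<circle>` circle, #ff00ff→cut S797 F1047: (79.71,56.82) → (76.53,64.50) → (68.85,67.68) → (61.17,64.50) → (57.99,56.82) → (61.17,49.14) → (68.85,45.96) → (76.53,49.14) → (79.71,56.82) (closed)

[2] `<path>` open polyline, #ff8800→engrave S174 F3713: (30.30,55.05) → (23.64,90.97) → (42.03,71.27) → (26.06,64.01)

[3] `<path>` closed polygon, #000000→score S549 F2209: (63.58,123.49) → (69.08,154.18) → (23.35,74.96) → (63.58,123.49) (closed)

[4] `<path>` cubic bezier, #ff8800→engrave S174 F3713: (29.79,66.56) → (21.24,69.99) → (23.82,70.91) → (29.79,70.13) → (31.37,68.46)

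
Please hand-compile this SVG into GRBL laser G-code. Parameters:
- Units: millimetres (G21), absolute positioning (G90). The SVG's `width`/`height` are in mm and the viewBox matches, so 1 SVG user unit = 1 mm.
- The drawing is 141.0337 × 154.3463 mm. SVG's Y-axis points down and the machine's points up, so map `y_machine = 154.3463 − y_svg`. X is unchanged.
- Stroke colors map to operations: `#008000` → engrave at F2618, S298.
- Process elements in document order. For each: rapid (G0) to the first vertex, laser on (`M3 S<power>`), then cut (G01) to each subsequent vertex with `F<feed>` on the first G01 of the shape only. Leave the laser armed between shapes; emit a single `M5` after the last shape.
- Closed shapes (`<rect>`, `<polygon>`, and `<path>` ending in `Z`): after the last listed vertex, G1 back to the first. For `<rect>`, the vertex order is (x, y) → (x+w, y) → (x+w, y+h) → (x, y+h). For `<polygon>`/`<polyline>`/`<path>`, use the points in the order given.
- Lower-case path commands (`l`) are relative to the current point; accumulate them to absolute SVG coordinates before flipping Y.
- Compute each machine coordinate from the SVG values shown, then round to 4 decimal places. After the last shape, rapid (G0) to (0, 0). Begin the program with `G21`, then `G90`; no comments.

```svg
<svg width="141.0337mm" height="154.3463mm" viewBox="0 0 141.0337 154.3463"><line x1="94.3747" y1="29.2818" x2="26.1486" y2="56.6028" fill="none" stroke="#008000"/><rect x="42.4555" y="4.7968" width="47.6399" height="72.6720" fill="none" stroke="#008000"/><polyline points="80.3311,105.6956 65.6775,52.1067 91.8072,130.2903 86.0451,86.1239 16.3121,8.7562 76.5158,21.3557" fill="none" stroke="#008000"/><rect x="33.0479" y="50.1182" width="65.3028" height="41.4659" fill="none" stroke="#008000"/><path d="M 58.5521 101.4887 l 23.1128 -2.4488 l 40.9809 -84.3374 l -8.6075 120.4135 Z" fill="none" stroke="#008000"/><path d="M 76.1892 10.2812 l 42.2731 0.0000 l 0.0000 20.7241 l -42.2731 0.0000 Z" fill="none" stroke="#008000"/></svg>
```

Since the viewBox matches the mm dimensions, user units are millimetres directly. The only transform is the Y-flip y_m = 154.3463 − y_svg.

Shape 1 is a line segment drawn with `<line>`. Its stroke #008000 means engrave at S298, F2618. After flipping Y the toolpath is (94.3747,125.0645) → (26.1486,97.7435).

Shape 2 is a rectangle drawn with `<rect>`. Its stroke #008000 means engrave at S298, F2618. After flipping Y the toolpath is (42.4555,149.5495) → (90.0954,149.5495) → (90.0954,76.8775) → (42.4555,76.8775) → (42.4555,149.5495), returning to the start.

Shape 3 is a open polyline drawn with `<polyline>`. Its stroke #008000 means engrave at S298, F2618. After flipping Y the toolpath is (80.3311,48.6507) → (65.6775,102.2396) → (91.8072,24.0560) → (86.0451,68.2224) → (16.3121,145.5901) → (76.5158,132.9906).

Shape 4 is a rectangle drawn with `<rect>`. Its stroke #008000 means engrave at S298, F2618. After flipping Y the toolpath is (33.0479,104.2281) → (98.3507,104.2281) → (98.3507,62.7622) → (33.0479,62.7622) → (33.0479,104.2281), returning to the start.

Shape 5 is a closed polygon drawn with `<path>`. Its stroke #008000 means engrave at S298, F2618. After flipping Y the toolpath is (58.5521,52.8576) → (81.6649,55.3064) → (122.6458,139.6438) → (114.0383,19.2303) → (58.5521,52.8576), returning to the start.

Shape 6 is a rectangle drawn with `<path>`. Its stroke #008000 means engrave at S298, F2618. After flipping Y the toolpath is (76.1892,144.0651) → (118.4623,144.0651) → (118.4623,123.3410) → (76.1892,123.3410) → (76.1892,144.0651), returning to the start.

G21
G90
G0 X94.3747 Y125.0645
M3 S298
G01 X26.1486 Y97.7435 F2618
G0 X42.4555 Y149.5495
M3 S298
G01 X90.0954 Y149.5495 F2618
G01 X90.0954 Y76.8775
G01 X42.4555 Y76.8775
G01 X42.4555 Y149.5495
G0 X80.3311 Y48.6507
M3 S298
G01 X65.6775 Y102.2396 F2618
G01 X91.8072 Y24.0560
G01 X86.0451 Y68.2224
G01 X16.3121 Y145.5901
G01 X76.5158 Y132.9906
G0 X33.0479 Y104.2281
M3 S298
G01 X98.3507 Y104.2281 F2618
G01 X98.3507 Y62.7622
G01 X33.0479 Y62.7622
G01 X33.0479 Y104.2281
G0 X58.5521 Y52.8576
M3 S298
G01 X81.6649 Y55.3064 F2618
G01 X122.6458 Y139.6438
G01 X114.0383 Y19.2303
G01 X58.5521 Y52.8576
G0 X76.1892 Y144.0651
M3 S298
G01 X118.4623 Y144.0651 F2618
G01 X118.4623 Y123.3410
G01 X76.1892 Y123.3410
G01 X76.1892 Y144.0651
M5
G0 X0.0000 Y0.0000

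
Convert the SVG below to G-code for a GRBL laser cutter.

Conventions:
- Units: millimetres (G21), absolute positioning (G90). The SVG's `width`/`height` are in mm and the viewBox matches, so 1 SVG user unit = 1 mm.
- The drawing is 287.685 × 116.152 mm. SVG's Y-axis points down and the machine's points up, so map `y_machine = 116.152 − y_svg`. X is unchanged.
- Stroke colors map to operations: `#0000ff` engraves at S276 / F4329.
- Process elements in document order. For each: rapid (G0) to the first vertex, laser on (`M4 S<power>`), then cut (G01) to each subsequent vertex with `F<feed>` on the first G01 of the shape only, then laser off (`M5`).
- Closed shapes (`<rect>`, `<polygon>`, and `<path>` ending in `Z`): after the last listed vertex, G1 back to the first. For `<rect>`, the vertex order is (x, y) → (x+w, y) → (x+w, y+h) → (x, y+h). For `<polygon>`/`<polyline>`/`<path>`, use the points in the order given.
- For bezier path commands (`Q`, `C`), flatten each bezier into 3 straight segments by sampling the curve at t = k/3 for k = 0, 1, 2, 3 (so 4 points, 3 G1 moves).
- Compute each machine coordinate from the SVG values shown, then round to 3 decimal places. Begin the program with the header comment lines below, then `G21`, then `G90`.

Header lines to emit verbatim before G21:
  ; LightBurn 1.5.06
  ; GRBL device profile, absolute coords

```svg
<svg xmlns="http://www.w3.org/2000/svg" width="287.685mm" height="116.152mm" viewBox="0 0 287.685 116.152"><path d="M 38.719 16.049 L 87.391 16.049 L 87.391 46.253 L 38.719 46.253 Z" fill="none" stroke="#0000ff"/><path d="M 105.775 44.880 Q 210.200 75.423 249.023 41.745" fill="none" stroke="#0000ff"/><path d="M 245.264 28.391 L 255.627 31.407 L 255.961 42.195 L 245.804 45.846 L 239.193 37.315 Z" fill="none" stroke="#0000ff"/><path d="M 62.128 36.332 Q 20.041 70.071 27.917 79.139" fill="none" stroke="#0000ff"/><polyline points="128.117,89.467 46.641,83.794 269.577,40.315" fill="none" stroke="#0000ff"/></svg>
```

viewBox `0 0 287.685 116.152` with mm width/height → 1 unit = 1 mm. Flip: y_m = 116.152 − y_svg.

**Shape 1** — `<path>` rectangle, stroke `#0000ff` → engrave (S276, F4329). Machine vertices: (38.719,100.103) → (87.391,100.103) → (87.391,69.899) → (38.719,69.899) → (38.719,100.103). Closed: final G1 returns to the first vertex.

**Shape 2** — `<path>` quadratic bezier, stroke `#0000ff` → engrave (S276, F4329). Control points (SVG): P0=(105.775,44.880), P1=(210.200,75.423), P2=(249.023,41.745); sampled at t=k/3. Machine vertices: (105.775,71.272) → (168.103,58.046) → (215.852,59.091) → (249.023,74.407). Open path.

**Shape 3** — `<path>` regular polygon, stroke `#0000ff` → engrave (S276, F4329). Machine vertices: (245.264,87.761) → (255.627,84.745) → (255.961,73.957) → (245.804,70.306) → (239.193,78.837) → (245.264,87.761). Closed: final G1 returns to the first vertex.

**Shape 4** — `<path>` quadratic bezier, stroke `#0000ff` → engrave (S276, F4329). Control points (SVG): P0=(62.128,36.332), P1=(20.041,70.071), P2=(27.917,79.139); sampled at t=k/3. Machine vertices: (62.128,79.820) → (39.621,60.069) → (28.218,45.800) → (27.917,37.013). Open path.

**Shape 5** — `<polyline>` open polyline, stroke `#0000ff` → engrave (S276, F4329). Machine vertices: (128.117,26.685) → (46.641,32.358) → (269.577,75.837). Open path.

; LightBurn 1.5.06
; GRBL device profile, absolute coords
G21
G90
G0 X38.719 Y100.103
M4 S276
G01 X87.391 Y100.103 F4329
G01 X87.391 Y69.899
G01 X38.719 Y69.899
G01 X38.719 Y100.103
M5
G0 X105.775 Y71.272
M4 S276
G01 X168.103 Y58.046 F4329
G01 X215.852 Y59.091
G01 X249.023 Y74.407
M5
G0 X245.264 Y87.761
M4 S276
G01 X255.627 Y84.745 F4329
G01 X255.961 Y73.957
G01 X245.804 Y70.306
G01 X239.193 Y78.837
G01 X245.264 Y87.761
M5
G0 X62.128 Y79.820
M4 S276
G01 X39.621 Y60.069 F4329
G01 X28.218 Y45.800
G01 X27.917 Y37.013
M5
G0 X128.117 Y26.685
M4 S276
G01 X46.641 Y32.358 F4329
G01 X269.577 Y75.837
M5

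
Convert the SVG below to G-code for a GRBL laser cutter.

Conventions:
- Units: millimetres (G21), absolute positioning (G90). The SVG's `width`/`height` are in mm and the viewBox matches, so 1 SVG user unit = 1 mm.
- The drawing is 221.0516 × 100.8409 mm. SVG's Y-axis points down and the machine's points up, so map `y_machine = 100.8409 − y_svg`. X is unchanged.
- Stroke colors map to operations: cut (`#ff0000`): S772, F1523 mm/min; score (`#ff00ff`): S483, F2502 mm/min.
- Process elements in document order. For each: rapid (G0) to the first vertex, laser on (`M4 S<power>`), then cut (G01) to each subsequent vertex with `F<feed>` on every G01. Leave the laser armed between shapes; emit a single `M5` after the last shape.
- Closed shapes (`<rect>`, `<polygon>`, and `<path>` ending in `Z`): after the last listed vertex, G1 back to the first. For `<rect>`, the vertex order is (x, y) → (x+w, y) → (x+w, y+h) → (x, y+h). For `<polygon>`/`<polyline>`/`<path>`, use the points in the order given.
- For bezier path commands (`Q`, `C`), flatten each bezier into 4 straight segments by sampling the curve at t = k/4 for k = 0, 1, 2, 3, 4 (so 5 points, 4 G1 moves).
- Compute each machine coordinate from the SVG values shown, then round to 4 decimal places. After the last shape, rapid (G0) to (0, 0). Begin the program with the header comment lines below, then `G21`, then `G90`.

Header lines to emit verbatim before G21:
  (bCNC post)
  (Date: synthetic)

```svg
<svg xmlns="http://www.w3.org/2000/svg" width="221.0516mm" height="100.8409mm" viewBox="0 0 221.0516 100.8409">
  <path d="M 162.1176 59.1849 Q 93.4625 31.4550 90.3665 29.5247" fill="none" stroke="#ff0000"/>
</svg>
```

1 u = 1 mm; y_m = 100.8409 − y.

[1] `<path>` quadratic bezier, #ff0000→cut S772 F1523: (162.1176,41.6560) → (131.8875,53.9085) → (109.8523,62.9360) → (96.0119,68.7386) → (90.3665,71.3162)

(bCNC post)
(Date: synthetic)
G21
G90
G0 X162.1176 Y41.6560
M4 S772
G01 X131.8875 Y53.9085 F1523
G01 X109.8523 Y62.9360 F1523
G01 X96.0119 Y68.7386 F1523
G01 X90.3665 Y71.3162 F1523
M5
G0 X0.0000 Y0.0000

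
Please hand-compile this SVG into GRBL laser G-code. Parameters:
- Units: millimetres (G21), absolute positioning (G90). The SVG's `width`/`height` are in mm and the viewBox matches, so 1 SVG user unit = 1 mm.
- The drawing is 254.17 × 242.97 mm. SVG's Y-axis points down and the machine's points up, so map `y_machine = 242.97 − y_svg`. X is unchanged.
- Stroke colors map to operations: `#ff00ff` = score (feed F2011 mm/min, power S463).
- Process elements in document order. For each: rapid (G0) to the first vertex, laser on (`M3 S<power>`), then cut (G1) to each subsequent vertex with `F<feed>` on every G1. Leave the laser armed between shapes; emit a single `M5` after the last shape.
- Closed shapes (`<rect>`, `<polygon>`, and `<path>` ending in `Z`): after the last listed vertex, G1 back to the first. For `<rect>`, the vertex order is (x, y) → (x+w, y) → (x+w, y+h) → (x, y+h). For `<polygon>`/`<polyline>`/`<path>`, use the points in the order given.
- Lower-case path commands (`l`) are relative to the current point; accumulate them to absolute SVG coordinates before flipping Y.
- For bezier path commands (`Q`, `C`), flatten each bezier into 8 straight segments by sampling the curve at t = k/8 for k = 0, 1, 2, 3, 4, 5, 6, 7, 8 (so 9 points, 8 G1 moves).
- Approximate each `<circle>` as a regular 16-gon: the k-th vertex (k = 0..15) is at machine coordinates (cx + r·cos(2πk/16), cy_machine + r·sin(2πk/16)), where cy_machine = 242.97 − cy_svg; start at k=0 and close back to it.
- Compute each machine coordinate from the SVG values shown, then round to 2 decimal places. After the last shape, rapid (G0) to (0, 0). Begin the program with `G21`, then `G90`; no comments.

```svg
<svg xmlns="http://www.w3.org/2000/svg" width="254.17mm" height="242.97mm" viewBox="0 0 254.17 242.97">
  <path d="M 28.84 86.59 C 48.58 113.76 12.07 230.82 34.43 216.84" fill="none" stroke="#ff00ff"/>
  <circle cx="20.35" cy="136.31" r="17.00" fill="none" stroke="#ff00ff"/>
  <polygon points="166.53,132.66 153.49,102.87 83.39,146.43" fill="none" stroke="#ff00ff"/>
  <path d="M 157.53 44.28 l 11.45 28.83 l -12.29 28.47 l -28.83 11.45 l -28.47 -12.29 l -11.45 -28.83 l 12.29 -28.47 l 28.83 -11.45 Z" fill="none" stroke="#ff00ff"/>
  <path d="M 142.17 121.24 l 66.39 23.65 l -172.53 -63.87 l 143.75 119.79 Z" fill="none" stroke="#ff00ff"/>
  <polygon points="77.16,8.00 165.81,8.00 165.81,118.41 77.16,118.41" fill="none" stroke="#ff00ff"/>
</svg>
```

G21
G90
G0 X28.84 Y156.38
M3 S463
G1 X33.83 Y142.41 F2011
G1 X34.90 Y122.60 F2011
G1 X33.39 Y99.54 F2011
G1 X30.65 Y75.82 F2011
G1 X28.04 Y54.03 F2011
G1 X26.90 Y36.76 F2011
G1 X28.58 Y26.60 F2011
G1 X34.43 Y26.13 F2011
G0 X37.35 Y106.66
M3 S463
G1 X36.06 Y113.17 F2011
G1 X32.37 Y118.68 F2011
G1 X26.86 Y122.37 F2011
G1 X20.35 Y123.66 F2011
G1 X13.84 Y122.37 F2011
G1 X8.33 Y118.68 F2011
G1 X4.64 Y113.17 F2011
G1 X3.35 Y106.66 F2011
G1 X4.64 Y100.15 F2011
G1 X8.33 Y94.64 F2011
G1 X13.84 Y90.95 F2011
G1 X20.35 Y89.66 F2011
G1 X26.86 Y90.95 F2011
G1 X32.37 Y94.64 F2011
G1 X36.06 Y100.15 F2011
G1 X37.35 Y106.66 F2011
G0 X166.53 Y110.31
M3 S463
G1 X153.49 Y140.10 F2011
G1 X83.39 Y96.54 F2011
G1 X166.53 Y110.31 F2011
G0 X157.53 Y198.69
M3 S463
G1 X168.98 Y169.86 F2011
G1 X156.69 Y141.39 F2011
G1 X127.86 Y129.94 F2011
G1 X99.39 Y142.23 F2011
G1 X87.94 Y171.06 F2011
G1 X100.23 Y199.53 F2011
G1 X129.06 Y210.98 F2011
G1 X157.53 Y198.69 F2011
G0 X142.17 Y121.73
M3 S463
G1 X208.56 Y98.08 F2011
G1 X36.03 Y161.95 F2011
G1 X179.78 Y42.16 F2011
G1 X142.17 Y121.73 F2011
G0 X77.16 Y234.97
M3 S463
G1 X165.81 Y234.97 F2011
G1 X165.81 Y124.56 F2011
G1 X77.16 Y124.56 F2011
G1 X77.16 Y234.97 F2011
M5
G0 X0.00 Y0.00

viewBox `0 0 254.17 242.97` with mm width/height → 1 unit = 1 mm. Flip: y_m = 242.97 − y_svg.

**Shape 1** — `<path>` cubic bezier, stroke `#ff00ff` → score (S463, F2011). Control points (SVG): P0=(28.84,86.59), P1=(48.58,113.76), P2=(12.07,230.82), P3=(34.43,216.84); sampled at t=k/8. Machine vertices: (28.84,156.38) → (33.83,142.41) → (34.90,122.60) → (33.39,99.54) → (30.65,75.82) → (28.04,54.03) → (26.90,36.76) → (28.58,26.60) → (34.43,26.13). Open path.

**Shape 2** — `<circle>` circle, stroke `#ff00ff` → score (S463, F2011). Machine vertices: (37.35,106.66) → (36.06,113.17) → (32.37,118.68) → (26.86,122.37) → (20.35,123.66) → (13.84,122.37) → (8.33,118.68) → (4.64,113.17) → (3.35,106.66) → (4.64,100.15) → (8.33,94.64) → (13.84,90.95) → (20.35,89.66) → (26.86,90.95) → (32.37,94.64) → (36.06,100.15) → (37.35,106.66). Closed: final G1 returns to the first vertex.

**Shape 3** — `<polygon>` closed polygon, stroke `#ff00ff` → score (S463, F2011). Machine vertices: (166.53,110.31) → (153.49,140.10) → (83.39,96.54) → (166.53,110.31). Closed: final G1 returns to the first vertex.

**Shape 4** — `<path>` regular polygon, stroke `#ff00ff` → score (S463, F2011). Machine vertices: (157.53,198.69) → (168.98,169.86) → (156.69,141.39) → (127.86,129.94) → (99.39,142.23) → (87.94,171.06) → (100.23,199.53) → (129.06,210.98) → (157.53,198.69). Closed: final G1 returns to the first vertex.

**Shape 5** — `<path>` closed polygon, stroke `#ff00ff` → score (S463, F2011). Machine vertices: (142.17,121.73) → (208.56,98.08) → (36.03,161.95) → (179.78,42.16) → (142.17,121.73). Closed: final G1 returns to the first vertex.

**Shape 6** — `<polygon>` rectangle, stroke `#ff00ff` → score (S463, F2011). Machine vertices: (77.16,234.97) → (165.81,234.97) → (165.81,124.56) → (77.16,124.56) → (77.16,234.97). Closed: final G1 returns to the first vertex.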